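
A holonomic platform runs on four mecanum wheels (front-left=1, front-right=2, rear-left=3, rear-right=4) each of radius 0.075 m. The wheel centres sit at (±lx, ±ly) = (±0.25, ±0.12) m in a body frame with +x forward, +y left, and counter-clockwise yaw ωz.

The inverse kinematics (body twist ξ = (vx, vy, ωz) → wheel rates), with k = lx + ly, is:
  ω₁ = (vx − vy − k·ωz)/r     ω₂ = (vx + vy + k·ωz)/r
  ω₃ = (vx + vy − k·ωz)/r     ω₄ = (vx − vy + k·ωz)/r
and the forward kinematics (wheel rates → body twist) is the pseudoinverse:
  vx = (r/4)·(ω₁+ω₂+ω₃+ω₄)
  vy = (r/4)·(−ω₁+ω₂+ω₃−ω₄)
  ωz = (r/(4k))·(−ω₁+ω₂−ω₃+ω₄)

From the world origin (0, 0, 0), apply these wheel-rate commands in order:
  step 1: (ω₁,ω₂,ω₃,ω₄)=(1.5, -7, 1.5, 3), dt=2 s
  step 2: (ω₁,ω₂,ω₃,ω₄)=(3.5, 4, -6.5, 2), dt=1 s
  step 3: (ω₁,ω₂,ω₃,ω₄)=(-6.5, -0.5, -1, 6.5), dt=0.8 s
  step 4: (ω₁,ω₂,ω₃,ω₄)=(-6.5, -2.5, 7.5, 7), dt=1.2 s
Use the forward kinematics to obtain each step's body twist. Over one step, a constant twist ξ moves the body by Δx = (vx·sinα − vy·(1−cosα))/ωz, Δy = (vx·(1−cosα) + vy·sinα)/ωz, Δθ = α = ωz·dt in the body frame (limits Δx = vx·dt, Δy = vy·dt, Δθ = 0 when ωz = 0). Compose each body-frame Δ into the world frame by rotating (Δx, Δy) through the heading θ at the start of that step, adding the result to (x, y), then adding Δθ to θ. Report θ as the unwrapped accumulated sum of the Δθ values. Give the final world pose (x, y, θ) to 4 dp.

(-0.1288, -0.3707, 0.5068)

step 1: ξ=(vx,vy,ωz)=(-0.0188, -0.1875, -0.3547), dt=2.0 → body Δ=(-0.1620, -0.3316, -0.7095) → world pose (-0.1620, -0.3316, -0.7095)
step 2: ξ=(vx,vy,ωz)=(0.0563, -0.1500, 0.4561), dt=1.0 → body Δ=(0.0879, -0.1322, 0.4561) → world pose (-0.1814, -0.4892, -0.2534)
step 3: ξ=(vx,vy,ωz)=(-0.0281, -0.0281, 0.6841), dt=0.8 → body Δ=(-0.0154, -0.0274, 0.5473) → world pose (-0.2032, -0.5119, 0.2939)
step 4: ξ=(vx,vy,ωz)=(0.1031, 0.0844, 0.1774), dt=1.2 → body Δ=(0.1121, 0.1136, 0.2128) → world pose (-0.1288, -0.3707, 0.5068)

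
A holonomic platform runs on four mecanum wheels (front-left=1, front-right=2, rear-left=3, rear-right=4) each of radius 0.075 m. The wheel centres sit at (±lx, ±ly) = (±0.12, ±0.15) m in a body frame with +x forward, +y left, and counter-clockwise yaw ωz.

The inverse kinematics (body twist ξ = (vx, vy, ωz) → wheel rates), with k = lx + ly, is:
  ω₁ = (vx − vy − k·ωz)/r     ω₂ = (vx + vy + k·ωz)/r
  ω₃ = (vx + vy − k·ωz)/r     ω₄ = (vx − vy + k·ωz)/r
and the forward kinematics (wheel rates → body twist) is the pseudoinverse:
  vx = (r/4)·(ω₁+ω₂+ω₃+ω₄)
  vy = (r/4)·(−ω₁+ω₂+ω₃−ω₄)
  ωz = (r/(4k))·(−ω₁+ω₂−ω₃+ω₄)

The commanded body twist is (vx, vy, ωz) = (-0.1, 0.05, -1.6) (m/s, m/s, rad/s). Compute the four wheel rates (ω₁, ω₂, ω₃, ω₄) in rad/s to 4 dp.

k = lx + ly = 0.12 + 0.15 = 0.2700;  k·ωz = 0.2700·-1.6 = -0.4320
ω₁ (FL) = (vx − vy − k·ωz)/r = 0.2820/0.075 = 3.7600
ω₂ (FR) = (vx + vy + k·ωz)/r = -0.4820/0.075 = -6.4267
ω₃ (RL) = (vx + vy − k·ωz)/r = 0.3820/0.075 = 5.0933
ω₄ (RR) = (vx − vy + k·ωz)/r = -0.5820/0.075 = -7.7600

(3.7600, -6.4267, 5.0933, -7.7600)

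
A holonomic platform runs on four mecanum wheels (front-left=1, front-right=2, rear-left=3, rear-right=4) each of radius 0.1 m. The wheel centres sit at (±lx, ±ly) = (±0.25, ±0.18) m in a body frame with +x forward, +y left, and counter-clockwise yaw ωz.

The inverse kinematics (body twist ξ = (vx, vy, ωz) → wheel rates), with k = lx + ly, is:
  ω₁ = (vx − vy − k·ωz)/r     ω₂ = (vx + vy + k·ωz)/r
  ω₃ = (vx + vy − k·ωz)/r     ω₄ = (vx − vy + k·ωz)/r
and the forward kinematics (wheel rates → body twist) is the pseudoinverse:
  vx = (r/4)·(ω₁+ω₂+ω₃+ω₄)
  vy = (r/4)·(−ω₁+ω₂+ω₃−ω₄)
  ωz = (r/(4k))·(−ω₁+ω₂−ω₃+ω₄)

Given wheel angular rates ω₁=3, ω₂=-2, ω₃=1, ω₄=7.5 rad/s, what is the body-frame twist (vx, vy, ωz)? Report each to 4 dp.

(0.2375, -0.2875, 0.0872)

k = lx + ly = 0.25 + 0.18 = 0.4300
ω₁+ω₂+ω₃+ω₄ = 9.5000  →  vx = (0.1/4)·9.5000 = 0.2375
−ω₁+ω₂+ω₃−ω₄ = -11.5000  →  vy = (0.1/4)·-11.5000 = -0.2875
−ω₁+ω₂−ω₃+ω₄ = 1.5000  →  ωz = (0.1/1.7200)·1.5000 = 0.0872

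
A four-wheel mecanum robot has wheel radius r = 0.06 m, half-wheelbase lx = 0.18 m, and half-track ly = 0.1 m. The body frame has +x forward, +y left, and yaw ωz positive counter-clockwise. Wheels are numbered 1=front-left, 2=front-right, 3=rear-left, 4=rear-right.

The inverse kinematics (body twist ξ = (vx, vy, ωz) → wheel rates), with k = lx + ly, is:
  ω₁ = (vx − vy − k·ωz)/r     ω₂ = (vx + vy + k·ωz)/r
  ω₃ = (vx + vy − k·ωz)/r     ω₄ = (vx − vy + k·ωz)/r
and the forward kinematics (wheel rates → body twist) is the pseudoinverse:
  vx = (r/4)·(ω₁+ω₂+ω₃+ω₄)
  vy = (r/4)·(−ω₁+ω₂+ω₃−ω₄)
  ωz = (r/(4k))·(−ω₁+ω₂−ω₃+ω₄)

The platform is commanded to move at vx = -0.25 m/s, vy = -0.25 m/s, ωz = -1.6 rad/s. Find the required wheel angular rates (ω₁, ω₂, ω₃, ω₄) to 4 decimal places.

k = lx + ly = 0.18 + 0.1 = 0.2800;  k·ωz = 0.2800·-1.6 = -0.4480
ω₁ (FL) = (vx − vy − k·ωz)/r = 0.4480/0.06 = 7.4667
ω₂ (FR) = (vx + vy + k·ωz)/r = -0.9480/0.06 = -15.8000
ω₃ (RL) = (vx + vy − k·ωz)/r = -0.0520/0.06 = -0.8667
ω₄ (RR) = (vx − vy + k·ωz)/r = -0.4480/0.06 = -7.4667

(7.4667, -15.8000, -0.8667, -7.4667)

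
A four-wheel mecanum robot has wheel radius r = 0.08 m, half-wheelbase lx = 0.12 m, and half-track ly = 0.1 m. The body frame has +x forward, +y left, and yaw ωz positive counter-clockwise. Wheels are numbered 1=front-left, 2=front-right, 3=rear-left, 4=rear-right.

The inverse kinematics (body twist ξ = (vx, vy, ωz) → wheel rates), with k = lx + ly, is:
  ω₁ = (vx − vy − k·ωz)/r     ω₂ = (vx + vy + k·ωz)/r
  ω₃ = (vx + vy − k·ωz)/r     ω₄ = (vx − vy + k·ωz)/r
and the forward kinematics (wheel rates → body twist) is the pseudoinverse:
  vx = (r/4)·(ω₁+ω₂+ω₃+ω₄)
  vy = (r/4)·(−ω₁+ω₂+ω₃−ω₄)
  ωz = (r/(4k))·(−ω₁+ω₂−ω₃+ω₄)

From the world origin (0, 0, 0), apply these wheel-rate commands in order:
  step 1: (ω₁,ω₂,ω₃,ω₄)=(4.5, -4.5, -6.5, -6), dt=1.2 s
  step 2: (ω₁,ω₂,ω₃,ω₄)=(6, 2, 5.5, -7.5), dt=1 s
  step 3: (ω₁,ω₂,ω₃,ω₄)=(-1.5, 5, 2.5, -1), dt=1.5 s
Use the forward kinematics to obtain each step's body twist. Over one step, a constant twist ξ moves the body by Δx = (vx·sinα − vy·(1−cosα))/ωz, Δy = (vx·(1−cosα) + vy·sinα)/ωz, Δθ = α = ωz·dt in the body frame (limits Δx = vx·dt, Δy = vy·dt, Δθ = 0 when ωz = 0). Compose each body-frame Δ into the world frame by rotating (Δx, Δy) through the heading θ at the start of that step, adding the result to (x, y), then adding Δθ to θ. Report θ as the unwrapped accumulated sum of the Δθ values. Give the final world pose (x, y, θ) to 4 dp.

step 1: ξ=(vx,vy,ωz)=(-0.2500, -0.1900, -0.7727), dt=1.2 → body Δ=(-0.3572, -0.0673, -0.9273) → world pose (-0.3572, -0.0673, -0.9273)
step 2: ξ=(vx,vy,ωz)=(0.1200, 0.1800, -1.5455), dt=1.0 → body Δ=(0.1911, 0.0408, -1.5455) → world pose (-0.2099, -0.1958, -2.4727)
step 3: ξ=(vx,vy,ωz)=(0.1000, 0.2000, 0.2727), dt=1.5 → body Δ=(0.0853, 0.3220, 0.4091) → world pose (-0.0772, -0.5013, -2.0636)

(-0.0772, -0.5013, -2.0636)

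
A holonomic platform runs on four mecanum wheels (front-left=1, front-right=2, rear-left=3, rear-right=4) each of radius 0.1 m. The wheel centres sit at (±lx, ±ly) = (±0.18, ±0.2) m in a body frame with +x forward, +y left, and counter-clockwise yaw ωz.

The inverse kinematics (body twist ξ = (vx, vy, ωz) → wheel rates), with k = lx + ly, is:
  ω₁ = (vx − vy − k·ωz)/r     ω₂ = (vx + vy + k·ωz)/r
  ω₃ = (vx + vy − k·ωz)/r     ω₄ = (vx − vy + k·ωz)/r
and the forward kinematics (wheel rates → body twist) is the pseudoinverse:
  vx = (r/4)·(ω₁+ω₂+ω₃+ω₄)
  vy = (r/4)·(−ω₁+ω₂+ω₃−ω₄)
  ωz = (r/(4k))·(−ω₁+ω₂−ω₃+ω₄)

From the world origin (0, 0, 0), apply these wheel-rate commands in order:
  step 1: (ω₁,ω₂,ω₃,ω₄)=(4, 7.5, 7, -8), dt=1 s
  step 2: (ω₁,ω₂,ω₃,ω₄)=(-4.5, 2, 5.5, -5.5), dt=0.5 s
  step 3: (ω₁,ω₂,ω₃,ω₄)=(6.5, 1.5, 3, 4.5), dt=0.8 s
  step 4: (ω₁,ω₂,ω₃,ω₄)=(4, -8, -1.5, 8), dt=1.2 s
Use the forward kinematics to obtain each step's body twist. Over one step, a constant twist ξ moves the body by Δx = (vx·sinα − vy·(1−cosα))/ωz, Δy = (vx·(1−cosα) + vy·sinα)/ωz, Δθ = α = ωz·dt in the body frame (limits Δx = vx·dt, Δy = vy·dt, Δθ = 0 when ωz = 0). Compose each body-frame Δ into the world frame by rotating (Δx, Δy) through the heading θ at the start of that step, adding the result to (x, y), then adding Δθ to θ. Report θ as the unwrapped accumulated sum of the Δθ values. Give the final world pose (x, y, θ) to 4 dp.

(0.0351, -0.1453, -1.2862)

step 1: ξ=(vx,vy,ωz)=(0.2625, 0.4625, -0.7566), dt=1.0 → body Δ=(0.4049, 0.3250, -0.7566) → world pose (0.4049, 0.3250, -0.7566)
step 2: ξ=(vx,vy,ωz)=(-0.0625, 0.4375, -0.2961), dt=0.5 → body Δ=(-0.0150, 0.2203, -0.1480) → world pose (0.5452, 0.4954, -0.9046)
step 3: ξ=(vx,vy,ωz)=(0.3875, -0.1625, -0.2303), dt=0.8 → body Δ=(0.2963, -0.1577, -0.1842) → world pose (0.6043, 0.1650, -1.0888)
step 4: ξ=(vx,vy,ωz)=(0.0625, -0.5375, -0.1645), dt=1.2 → body Δ=(0.0111, -0.6482, -0.1974) → world pose (0.0351, -0.1453, -1.2862)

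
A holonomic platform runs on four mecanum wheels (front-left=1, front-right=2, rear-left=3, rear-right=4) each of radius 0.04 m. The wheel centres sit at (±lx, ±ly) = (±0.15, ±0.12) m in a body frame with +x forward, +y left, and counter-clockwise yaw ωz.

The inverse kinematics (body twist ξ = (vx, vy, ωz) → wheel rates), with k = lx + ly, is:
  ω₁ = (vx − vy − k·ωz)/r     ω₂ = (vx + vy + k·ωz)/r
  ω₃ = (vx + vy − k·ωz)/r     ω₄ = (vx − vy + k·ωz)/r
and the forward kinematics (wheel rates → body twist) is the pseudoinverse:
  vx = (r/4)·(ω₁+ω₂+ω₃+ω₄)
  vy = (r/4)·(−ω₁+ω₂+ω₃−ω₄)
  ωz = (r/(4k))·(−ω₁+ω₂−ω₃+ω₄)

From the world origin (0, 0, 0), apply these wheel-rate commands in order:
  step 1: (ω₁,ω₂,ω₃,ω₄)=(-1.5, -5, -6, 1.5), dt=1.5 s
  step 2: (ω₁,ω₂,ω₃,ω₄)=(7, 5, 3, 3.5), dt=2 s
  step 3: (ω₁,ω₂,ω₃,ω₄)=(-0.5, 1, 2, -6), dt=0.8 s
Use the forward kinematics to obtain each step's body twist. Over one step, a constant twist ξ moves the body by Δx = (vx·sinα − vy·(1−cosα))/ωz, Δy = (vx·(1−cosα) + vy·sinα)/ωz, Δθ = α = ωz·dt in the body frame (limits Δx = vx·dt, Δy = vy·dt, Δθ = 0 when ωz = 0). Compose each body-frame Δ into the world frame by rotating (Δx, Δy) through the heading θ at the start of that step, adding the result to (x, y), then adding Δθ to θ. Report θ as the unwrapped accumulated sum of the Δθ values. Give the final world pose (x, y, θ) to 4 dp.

(0.1985, -0.0944, -0.0815)

step 1: ξ=(vx,vy,ωz)=(-0.1100, -0.1100, 0.1481), dt=1.5 → body Δ=(-0.1454, -0.1819, 0.2222) → world pose (-0.1454, -0.1819, 0.2222)
step 2: ξ=(vx,vy,ωz)=(0.1850, -0.0250, -0.0556), dt=2.0 → body Δ=(0.3665, -0.0704, -0.1111) → world pose (0.2276, -0.1698, 0.1111)
step 3: ξ=(vx,vy,ωz)=(-0.0350, 0.0950, -0.2407), dt=0.8 → body Δ=(-0.0205, 0.0782, -0.1926) → world pose (0.1985, -0.0944, -0.0815)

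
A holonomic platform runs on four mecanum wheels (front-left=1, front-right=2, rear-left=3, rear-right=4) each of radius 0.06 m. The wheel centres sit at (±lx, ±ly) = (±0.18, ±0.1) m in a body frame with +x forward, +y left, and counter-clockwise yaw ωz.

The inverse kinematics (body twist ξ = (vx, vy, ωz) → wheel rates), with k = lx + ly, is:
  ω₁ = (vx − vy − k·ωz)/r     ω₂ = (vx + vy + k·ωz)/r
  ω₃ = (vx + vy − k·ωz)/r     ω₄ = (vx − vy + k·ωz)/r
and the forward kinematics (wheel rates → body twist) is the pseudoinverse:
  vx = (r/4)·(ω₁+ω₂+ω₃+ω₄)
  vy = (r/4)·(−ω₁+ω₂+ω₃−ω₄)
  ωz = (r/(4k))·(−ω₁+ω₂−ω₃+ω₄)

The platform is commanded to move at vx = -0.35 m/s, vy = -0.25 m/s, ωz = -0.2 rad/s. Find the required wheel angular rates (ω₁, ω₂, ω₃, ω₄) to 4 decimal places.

k = lx + ly = 0.18 + 0.1 = 0.2800;  k·ωz = 0.2800·-0.2 = -0.0560
ω₁ (FL) = (vx − vy − k·ωz)/r = -0.0440/0.06 = -0.7333
ω₂ (FR) = (vx + vy + k·ωz)/r = -0.6560/0.06 = -10.9333
ω₃ (RL) = (vx + vy − k·ωz)/r = -0.5440/0.06 = -9.0667
ω₄ (RR) = (vx − vy + k·ωz)/r = -0.1560/0.06 = -2.6000

(-0.7333, -10.9333, -9.0667, -2.6000)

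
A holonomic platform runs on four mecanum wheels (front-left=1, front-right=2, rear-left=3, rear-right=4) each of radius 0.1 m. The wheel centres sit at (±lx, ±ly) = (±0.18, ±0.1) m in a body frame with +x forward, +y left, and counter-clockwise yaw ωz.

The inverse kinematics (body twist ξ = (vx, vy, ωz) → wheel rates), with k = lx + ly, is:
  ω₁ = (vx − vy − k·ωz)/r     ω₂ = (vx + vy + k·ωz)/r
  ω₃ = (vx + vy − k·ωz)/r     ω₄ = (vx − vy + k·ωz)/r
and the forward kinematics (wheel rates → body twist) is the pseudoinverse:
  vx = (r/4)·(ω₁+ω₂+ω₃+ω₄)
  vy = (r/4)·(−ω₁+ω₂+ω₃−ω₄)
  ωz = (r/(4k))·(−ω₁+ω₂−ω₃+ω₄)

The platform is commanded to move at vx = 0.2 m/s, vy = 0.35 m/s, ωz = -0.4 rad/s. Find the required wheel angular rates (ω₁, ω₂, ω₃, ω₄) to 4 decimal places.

k = lx + ly = 0.18 + 0.1 = 0.2800;  k·ωz = 0.2800·-0.4 = -0.1120
ω₁ (FL) = (vx − vy − k·ωz)/r = -0.0380/0.1 = -0.3800
ω₂ (FR) = (vx + vy + k·ωz)/r = 0.4380/0.1 = 4.3800
ω₃ (RL) = (vx + vy − k·ωz)/r = 0.6620/0.1 = 6.6200
ω₄ (RR) = (vx − vy + k·ωz)/r = -0.2620/0.1 = -2.6200

(-0.3800, 4.3800, 6.6200, -2.6200)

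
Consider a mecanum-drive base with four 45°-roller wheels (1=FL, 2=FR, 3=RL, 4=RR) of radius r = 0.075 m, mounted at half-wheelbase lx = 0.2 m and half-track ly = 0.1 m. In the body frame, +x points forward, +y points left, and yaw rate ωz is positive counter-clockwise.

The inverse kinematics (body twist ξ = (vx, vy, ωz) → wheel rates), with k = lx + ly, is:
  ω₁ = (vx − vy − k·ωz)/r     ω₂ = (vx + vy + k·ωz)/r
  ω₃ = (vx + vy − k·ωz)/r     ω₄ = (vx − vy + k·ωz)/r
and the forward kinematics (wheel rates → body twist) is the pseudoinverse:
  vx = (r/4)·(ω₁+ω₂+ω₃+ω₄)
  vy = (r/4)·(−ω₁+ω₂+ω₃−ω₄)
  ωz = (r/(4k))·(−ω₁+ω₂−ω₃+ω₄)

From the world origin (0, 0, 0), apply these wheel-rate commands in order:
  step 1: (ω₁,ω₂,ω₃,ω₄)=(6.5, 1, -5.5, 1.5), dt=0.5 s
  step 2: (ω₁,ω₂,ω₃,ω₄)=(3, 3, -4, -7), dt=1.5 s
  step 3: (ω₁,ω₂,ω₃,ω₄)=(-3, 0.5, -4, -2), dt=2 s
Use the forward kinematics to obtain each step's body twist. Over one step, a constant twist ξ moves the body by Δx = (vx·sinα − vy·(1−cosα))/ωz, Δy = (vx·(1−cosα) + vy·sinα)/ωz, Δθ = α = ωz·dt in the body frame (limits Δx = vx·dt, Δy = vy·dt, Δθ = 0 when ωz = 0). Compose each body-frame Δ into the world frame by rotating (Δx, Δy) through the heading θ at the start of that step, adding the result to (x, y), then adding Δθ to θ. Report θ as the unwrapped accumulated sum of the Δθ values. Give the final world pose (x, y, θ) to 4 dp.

(-0.4128, 0.0012, 0.4531)

step 1: ξ=(vx,vy,ωz)=(0.0656, -0.2344, 0.0938), dt=0.5 → body Δ=(0.0355, -0.1164, 0.0469) → world pose (0.0355, -0.1164, 0.0469)
step 2: ξ=(vx,vy,ωz)=(-0.0938, 0.0563, -0.1875), dt=1.5 → body Δ=(-0.1270, 0.1029, -0.2812) → world pose (-0.0961, -0.0195, -0.2344)
step 3: ξ=(vx,vy,ωz)=(-0.1594, 0.0281, 0.3437), dt=2.0 → body Δ=(-0.3128, -0.0534, 0.6875) → world pose (-0.4128, 0.0012, 0.4531)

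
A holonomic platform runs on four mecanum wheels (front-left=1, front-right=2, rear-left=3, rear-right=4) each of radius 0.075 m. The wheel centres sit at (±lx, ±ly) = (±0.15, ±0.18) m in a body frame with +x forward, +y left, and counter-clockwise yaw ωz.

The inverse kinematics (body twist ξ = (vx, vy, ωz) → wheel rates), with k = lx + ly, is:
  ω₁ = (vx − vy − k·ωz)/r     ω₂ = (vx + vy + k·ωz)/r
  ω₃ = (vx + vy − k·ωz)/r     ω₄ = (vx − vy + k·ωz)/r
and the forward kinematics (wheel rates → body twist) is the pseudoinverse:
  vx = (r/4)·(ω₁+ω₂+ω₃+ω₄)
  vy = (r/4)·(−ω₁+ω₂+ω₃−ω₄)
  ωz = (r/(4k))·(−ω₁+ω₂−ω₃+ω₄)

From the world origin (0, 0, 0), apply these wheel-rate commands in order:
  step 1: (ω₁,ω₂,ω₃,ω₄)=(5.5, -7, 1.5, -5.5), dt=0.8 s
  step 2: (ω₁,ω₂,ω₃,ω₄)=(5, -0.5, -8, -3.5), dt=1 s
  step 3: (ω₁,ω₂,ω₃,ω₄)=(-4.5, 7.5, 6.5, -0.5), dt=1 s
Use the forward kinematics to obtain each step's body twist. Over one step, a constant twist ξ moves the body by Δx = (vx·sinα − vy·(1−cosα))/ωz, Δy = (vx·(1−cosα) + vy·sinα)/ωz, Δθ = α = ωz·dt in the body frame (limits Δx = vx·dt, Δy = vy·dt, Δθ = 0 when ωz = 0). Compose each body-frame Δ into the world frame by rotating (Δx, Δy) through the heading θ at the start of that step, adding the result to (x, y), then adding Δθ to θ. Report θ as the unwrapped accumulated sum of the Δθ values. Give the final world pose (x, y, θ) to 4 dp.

step 1: ξ=(vx,vy,ωz)=(-0.1031, -0.1031, -1.1080), dt=0.8 → body Δ=(-0.1063, -0.0379, -0.8864) → world pose (-0.1063, -0.0379, -0.8864)
step 2: ξ=(vx,vy,ωz)=(-0.1313, -0.1875, -0.0568), dt=1.0 → body Δ=(-0.1365, -0.1837, -0.0568) → world pose (-0.3350, -0.0482, -0.9432)
step 3: ξ=(vx,vy,ωz)=(0.1688, 0.3563, 0.2841), dt=1.0 → body Δ=(0.1162, 0.3753, 0.2841) → world pose (0.0371, 0.0781, -0.6591)

(0.0371, 0.0781, -0.6591)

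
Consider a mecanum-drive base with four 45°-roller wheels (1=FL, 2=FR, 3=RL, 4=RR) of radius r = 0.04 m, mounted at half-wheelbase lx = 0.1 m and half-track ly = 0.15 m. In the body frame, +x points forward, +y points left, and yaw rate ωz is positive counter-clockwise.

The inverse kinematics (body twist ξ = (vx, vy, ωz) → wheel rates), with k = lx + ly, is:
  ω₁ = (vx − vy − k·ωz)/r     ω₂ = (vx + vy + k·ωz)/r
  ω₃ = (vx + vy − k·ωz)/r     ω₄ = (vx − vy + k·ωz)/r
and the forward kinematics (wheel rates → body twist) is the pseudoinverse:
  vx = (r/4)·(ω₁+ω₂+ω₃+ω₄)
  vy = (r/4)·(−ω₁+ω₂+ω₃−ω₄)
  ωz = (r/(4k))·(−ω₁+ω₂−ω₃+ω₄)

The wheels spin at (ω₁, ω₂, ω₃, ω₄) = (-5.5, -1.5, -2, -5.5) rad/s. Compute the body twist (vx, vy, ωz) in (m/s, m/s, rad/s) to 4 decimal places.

k = lx + ly = 0.1 + 0.15 = 0.2500
ω₁+ω₂+ω₃+ω₄ = -14.5000  →  vx = (0.04/4)·-14.5000 = -0.1450
−ω₁+ω₂+ω₃−ω₄ = 7.5000  →  vy = (0.04/4)·7.5000 = 0.0750
−ω₁+ω₂−ω₃+ω₄ = 0.5000  →  ωz = (0.04/1.0000)·0.5000 = 0.0200

(-0.1450, 0.0750, 0.0200)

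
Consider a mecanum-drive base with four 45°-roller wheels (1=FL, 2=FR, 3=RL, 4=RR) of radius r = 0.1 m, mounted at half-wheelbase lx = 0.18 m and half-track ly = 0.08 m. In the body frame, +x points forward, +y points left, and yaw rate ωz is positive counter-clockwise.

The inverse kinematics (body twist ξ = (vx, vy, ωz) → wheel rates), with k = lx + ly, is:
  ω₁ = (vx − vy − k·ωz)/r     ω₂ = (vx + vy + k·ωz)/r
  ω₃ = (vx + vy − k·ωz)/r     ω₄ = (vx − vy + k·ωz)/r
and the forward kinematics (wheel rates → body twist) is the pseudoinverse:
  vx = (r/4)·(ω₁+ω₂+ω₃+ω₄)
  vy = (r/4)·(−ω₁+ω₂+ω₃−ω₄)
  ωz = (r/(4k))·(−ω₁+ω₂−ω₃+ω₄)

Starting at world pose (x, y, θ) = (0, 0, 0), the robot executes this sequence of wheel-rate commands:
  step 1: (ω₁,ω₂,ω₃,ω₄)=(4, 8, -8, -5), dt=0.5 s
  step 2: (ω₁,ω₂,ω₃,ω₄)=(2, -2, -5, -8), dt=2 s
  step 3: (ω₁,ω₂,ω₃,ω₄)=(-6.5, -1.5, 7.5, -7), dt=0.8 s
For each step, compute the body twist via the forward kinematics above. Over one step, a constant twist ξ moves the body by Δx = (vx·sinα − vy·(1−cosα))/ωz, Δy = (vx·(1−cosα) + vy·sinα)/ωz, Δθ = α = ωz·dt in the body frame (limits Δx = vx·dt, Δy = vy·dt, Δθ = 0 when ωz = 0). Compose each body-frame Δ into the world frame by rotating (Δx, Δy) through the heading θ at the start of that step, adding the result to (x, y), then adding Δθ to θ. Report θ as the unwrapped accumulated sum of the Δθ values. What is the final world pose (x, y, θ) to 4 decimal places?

(-0.2523, 0.3833, -1.7404)

step 1: ξ=(vx,vy,ωz)=(-0.0250, 0.0250, 0.6731), dt=0.5 → body Δ=(-0.0143, 0.0102, 0.3365) → world pose (-0.0143, 0.0102, 0.3365)
step 2: ξ=(vx,vy,ωz)=(-0.3250, -0.0250, -0.6731), dt=2.0 → body Δ=(-0.4996, 0.3391, -1.3462) → world pose (-0.5979, 0.1653, -1.0096)
step 3: ξ=(vx,vy,ωz)=(-0.1875, 0.4875, -0.9135), dt=0.8 → body Δ=(-0.0007, 0.4086, -0.7308) → world pose (-0.2523, 0.3833, -1.7404)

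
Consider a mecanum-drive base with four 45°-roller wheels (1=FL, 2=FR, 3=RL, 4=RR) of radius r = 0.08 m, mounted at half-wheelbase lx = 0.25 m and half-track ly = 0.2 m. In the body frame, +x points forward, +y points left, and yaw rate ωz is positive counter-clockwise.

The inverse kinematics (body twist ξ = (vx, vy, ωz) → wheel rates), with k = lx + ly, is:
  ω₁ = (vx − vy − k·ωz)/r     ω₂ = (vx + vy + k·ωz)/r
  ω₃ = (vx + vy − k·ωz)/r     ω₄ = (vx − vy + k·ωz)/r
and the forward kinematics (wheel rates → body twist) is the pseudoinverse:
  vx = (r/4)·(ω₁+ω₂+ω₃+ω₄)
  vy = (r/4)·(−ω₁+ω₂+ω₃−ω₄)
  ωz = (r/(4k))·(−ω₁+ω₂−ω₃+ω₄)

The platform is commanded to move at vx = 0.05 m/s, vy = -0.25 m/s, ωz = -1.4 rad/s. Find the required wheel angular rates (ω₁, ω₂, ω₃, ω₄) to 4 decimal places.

k = lx + ly = 0.25 + 0.2 = 0.4500;  k·ωz = 0.4500·-1.4 = -0.6300
ω₁ (FL) = (vx − vy − k·ωz)/r = 0.9300/0.08 = 11.6250
ω₂ (FR) = (vx + vy + k·ωz)/r = -0.8300/0.08 = -10.3750
ω₃ (RL) = (vx + vy − k·ωz)/r = 0.4300/0.08 = 5.3750
ω₄ (RR) = (vx − vy + k·ωz)/r = -0.3300/0.08 = -4.1250

(11.6250, -10.3750, 5.3750, -4.1250)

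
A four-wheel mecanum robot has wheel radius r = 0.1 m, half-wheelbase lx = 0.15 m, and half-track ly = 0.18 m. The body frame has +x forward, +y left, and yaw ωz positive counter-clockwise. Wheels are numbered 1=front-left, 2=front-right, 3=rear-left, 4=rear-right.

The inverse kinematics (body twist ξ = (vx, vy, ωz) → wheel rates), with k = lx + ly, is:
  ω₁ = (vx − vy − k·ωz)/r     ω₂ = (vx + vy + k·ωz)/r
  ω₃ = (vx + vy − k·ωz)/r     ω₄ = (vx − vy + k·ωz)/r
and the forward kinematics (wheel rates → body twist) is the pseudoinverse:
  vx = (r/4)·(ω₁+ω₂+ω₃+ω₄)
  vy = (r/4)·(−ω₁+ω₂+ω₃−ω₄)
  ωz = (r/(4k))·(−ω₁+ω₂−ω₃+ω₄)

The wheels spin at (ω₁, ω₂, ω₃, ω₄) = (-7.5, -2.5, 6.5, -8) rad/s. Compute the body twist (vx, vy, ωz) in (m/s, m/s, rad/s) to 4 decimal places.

(-0.2875, 0.4875, -0.7197)

k = lx + ly = 0.15 + 0.18 = 0.3300
ω₁+ω₂+ω₃+ω₄ = -11.5000  →  vx = (0.1/4)·-11.5000 = -0.2875
−ω₁+ω₂+ω₃−ω₄ = 19.5000  →  vy = (0.1/4)·19.5000 = 0.4875
−ω₁+ω₂−ω₃+ω₄ = -9.5000  →  ωz = (0.1/1.3200)·-9.5000 = -0.7197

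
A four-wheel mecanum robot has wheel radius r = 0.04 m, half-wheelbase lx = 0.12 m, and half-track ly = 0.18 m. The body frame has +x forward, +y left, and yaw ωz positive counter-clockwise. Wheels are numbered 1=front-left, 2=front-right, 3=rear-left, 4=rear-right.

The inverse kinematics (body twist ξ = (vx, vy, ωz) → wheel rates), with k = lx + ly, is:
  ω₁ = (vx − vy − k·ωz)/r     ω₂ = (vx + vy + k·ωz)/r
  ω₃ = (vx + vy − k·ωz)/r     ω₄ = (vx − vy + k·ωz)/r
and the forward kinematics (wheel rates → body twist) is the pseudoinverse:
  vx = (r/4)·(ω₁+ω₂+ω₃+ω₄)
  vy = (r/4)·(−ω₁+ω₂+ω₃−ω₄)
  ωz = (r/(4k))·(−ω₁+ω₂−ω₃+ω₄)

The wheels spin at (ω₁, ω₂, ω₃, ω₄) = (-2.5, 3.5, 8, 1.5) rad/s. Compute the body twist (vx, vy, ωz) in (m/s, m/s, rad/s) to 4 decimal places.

(0.1050, 0.1250, -0.0167)

k = lx + ly = 0.12 + 0.18 = 0.3000
ω₁+ω₂+ω₃+ω₄ = 10.5000  →  vx = (0.04/4)·10.5000 = 0.1050
−ω₁+ω₂+ω₃−ω₄ = 12.5000  →  vy = (0.04/4)·12.5000 = 0.1250
−ω₁+ω₂−ω₃+ω₄ = -0.5000  →  ωz = (0.04/1.2000)·-0.5000 = -0.0167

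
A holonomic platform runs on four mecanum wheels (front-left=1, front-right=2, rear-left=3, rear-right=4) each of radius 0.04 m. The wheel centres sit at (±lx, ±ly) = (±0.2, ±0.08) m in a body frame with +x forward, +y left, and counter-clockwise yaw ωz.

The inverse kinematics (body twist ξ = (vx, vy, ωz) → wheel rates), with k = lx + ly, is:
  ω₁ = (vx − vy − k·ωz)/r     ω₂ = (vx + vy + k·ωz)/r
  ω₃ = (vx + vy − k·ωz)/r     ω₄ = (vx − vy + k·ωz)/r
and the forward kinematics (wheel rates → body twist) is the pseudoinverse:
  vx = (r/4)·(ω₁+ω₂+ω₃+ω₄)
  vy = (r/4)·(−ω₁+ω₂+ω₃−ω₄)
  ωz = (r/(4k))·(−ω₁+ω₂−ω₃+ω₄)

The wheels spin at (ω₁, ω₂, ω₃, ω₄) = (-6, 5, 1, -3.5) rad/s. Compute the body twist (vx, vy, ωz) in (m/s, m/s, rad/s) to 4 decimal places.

(-0.0350, 0.1550, 0.2321)

k = lx + ly = 0.2 + 0.08 = 0.2800
ω₁+ω₂+ω₃+ω₄ = -3.5000  →  vx = (0.04/4)·-3.5000 = -0.0350
−ω₁+ω₂+ω₃−ω₄ = 15.5000  →  vy = (0.04/4)·15.5000 = 0.1550
−ω₁+ω₂−ω₃+ω₄ = 6.5000  →  ωz = (0.04/1.1200)·6.5000 = 0.2321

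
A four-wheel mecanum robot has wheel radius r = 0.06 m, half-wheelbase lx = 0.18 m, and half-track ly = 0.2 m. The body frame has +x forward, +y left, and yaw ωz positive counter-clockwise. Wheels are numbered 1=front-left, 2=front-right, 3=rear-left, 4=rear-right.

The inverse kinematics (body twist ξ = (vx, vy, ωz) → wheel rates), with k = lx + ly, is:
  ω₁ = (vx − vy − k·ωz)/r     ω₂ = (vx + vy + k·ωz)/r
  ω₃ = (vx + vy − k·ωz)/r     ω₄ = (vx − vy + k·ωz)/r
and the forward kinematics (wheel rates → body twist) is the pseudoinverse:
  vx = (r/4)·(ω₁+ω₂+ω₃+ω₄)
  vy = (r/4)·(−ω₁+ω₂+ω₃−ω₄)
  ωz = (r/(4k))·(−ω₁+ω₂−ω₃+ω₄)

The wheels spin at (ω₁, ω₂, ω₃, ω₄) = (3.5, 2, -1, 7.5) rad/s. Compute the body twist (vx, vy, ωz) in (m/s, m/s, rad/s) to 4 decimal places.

k = lx + ly = 0.18 + 0.2 = 0.3800
ω₁+ω₂+ω₃+ω₄ = 12.0000  →  vx = (0.06/4)·12.0000 = 0.1800
−ω₁+ω₂+ω₃−ω₄ = -10.0000  →  vy = (0.06/4)·-10.0000 = -0.1500
−ω₁+ω₂−ω₃+ω₄ = 7.0000  →  ωz = (0.06/1.5200)·7.0000 = 0.2763

(0.1800, -0.1500, 0.2763)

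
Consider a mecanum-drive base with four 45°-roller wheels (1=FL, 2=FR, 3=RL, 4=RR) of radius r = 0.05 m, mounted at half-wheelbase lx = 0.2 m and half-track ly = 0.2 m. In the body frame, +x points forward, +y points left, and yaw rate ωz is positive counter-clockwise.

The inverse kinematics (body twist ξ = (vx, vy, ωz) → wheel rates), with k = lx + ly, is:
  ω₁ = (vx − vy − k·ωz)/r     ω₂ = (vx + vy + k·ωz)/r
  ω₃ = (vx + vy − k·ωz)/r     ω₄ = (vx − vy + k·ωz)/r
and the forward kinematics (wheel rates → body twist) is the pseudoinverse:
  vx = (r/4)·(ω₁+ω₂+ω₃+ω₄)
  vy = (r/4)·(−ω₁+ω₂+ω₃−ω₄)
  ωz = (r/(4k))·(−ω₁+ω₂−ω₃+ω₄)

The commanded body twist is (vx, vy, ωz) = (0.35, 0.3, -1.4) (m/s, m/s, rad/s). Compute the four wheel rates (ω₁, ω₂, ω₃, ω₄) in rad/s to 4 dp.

(12.2000, 1.8000, 24.2000, -10.2000)

k = lx + ly = 0.2 + 0.2 = 0.4000;  k·ωz = 0.4000·-1.4 = -0.5600
ω₁ (FL) = (vx − vy − k·ωz)/r = 0.6100/0.05 = 12.2000
ω₂ (FR) = (vx + vy + k·ωz)/r = 0.0900/0.05 = 1.8000
ω₃ (RL) = (vx + vy − k·ωz)/r = 1.2100/0.05 = 24.2000
ω₄ (RR) = (vx − vy + k·ωz)/r = -0.5100/0.05 = -10.2000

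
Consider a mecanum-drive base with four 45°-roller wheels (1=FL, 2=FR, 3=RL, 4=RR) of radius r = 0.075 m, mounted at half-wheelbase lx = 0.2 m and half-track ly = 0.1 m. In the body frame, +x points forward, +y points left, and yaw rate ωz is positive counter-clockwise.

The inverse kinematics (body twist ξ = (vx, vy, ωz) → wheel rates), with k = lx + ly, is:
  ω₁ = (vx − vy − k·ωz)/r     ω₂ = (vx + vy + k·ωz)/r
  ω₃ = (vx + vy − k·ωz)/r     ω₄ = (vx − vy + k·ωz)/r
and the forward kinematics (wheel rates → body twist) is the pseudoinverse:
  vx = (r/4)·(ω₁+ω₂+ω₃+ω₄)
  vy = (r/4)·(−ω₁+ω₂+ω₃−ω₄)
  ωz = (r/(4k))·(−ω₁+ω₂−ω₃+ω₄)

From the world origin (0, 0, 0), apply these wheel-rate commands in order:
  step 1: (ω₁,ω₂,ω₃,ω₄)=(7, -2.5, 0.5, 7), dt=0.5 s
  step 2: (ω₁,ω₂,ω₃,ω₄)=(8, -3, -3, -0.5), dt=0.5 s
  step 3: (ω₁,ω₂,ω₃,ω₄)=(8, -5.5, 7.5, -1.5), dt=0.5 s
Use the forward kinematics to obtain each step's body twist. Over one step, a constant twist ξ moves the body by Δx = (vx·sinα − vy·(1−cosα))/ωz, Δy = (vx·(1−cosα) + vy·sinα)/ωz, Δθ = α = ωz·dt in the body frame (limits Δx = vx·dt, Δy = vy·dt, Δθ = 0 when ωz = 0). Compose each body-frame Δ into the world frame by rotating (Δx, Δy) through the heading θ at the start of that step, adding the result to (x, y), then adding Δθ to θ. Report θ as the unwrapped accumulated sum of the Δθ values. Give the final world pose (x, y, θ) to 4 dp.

(0.1228, -0.3634, -1.0625)

step 1: ξ=(vx,vy,ωz)=(0.2250, -0.3000, -0.1875), dt=0.5 → body Δ=(0.1053, -0.1550, -0.0937) → world pose (0.1053, -0.1550, -0.0937)
step 2: ξ=(vx,vy,ωz)=(0.0281, -0.2531, -0.5312), dt=0.5 → body Δ=(-0.0028, -0.1269, -0.2656) → world pose (0.0906, -0.2812, -0.3594)
step 3: ξ=(vx,vy,ωz)=(0.1594, -0.0844, -1.4062), dt=0.5 → body Δ=(0.0591, -0.0657, -0.7031) → world pose (0.1228, -0.3634, -1.0625)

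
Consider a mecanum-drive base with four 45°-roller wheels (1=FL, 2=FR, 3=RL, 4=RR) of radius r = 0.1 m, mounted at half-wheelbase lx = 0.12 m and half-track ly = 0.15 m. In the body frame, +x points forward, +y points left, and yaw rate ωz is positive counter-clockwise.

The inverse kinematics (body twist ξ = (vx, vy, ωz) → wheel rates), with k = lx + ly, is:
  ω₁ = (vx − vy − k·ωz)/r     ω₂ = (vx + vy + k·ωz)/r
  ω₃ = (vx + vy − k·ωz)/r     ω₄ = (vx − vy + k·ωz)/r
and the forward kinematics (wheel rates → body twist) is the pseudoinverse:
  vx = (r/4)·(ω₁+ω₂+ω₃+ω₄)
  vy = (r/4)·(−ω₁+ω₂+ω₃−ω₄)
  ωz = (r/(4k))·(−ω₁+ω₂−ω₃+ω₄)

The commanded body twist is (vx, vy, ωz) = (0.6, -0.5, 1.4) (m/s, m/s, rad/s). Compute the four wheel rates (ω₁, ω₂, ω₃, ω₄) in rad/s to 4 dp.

k = lx + ly = 0.12 + 0.15 = 0.2700;  k·ωz = 0.2700·1.4 = 0.3780
ω₁ (FL) = (vx − vy − k·ωz)/r = 0.7220/0.1 = 7.2200
ω₂ (FR) = (vx + vy + k·ωz)/r = 0.4780/0.1 = 4.7800
ω₃ (RL) = (vx + vy − k·ωz)/r = -0.2780/0.1 = -2.7800
ω₄ (RR) = (vx − vy + k·ωz)/r = 1.4780/0.1 = 14.7800

(7.2200, 4.7800, -2.7800, 14.7800)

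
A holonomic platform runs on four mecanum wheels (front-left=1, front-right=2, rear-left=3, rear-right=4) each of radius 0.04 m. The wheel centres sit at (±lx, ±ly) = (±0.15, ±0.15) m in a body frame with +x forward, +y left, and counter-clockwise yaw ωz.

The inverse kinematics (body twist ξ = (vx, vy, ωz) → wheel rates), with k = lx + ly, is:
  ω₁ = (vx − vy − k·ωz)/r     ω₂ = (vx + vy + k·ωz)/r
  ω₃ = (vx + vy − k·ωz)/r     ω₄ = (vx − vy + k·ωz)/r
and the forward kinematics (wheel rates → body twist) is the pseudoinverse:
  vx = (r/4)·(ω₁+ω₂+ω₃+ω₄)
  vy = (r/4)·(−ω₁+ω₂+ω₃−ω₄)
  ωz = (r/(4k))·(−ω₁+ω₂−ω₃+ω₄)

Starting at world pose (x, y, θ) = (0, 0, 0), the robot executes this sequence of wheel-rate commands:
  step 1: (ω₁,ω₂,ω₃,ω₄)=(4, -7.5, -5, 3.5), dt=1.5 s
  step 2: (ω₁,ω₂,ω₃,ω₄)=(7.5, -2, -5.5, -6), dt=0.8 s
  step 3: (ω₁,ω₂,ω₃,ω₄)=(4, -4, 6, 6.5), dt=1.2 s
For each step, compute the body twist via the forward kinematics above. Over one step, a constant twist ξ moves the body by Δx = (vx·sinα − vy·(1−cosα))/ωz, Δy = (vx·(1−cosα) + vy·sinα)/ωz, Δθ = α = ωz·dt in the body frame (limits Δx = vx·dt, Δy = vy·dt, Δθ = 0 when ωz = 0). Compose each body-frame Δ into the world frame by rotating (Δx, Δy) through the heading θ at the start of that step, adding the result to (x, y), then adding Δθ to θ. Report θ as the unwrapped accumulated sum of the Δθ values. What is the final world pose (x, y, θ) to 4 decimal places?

(-0.0917, -0.5148, -0.7167)

step 1: ξ=(vx,vy,ωz)=(-0.0500, -0.2000, -0.1000), dt=1.5 → body Δ=(-0.0972, -0.2933, -0.1500) → world pose (-0.0972, -0.2933, -0.1500)
step 2: ξ=(vx,vy,ωz)=(-0.0600, -0.0900, -0.3333), dt=0.8 → body Δ=(-0.0570, -0.0648, -0.2667) → world pose (-0.1632, -0.3488, -0.4167)
step 3: ξ=(vx,vy,ωz)=(0.1250, -0.0850, -0.2500), dt=1.2 → body Δ=(0.1326, -0.1228, -0.3000) → world pose (-0.0917, -0.5148, -0.7167)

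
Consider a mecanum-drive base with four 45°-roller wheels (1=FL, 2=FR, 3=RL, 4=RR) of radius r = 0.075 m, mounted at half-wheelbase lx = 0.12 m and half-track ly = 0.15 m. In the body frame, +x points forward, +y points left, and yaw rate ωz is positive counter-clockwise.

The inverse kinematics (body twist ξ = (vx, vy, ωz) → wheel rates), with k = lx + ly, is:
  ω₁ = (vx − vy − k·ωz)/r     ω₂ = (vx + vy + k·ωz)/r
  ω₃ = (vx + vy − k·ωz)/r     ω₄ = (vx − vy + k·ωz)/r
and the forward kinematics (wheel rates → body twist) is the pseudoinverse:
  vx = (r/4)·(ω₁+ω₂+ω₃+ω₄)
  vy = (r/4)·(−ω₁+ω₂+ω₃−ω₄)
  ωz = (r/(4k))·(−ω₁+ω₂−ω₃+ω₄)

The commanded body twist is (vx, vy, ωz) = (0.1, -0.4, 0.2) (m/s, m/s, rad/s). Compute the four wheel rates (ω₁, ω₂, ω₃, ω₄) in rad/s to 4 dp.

k = lx + ly = 0.12 + 0.15 = 0.2700;  k·ωz = 0.2700·0.2 = 0.0540
ω₁ (FL) = (vx − vy − k·ωz)/r = 0.4460/0.075 = 5.9467
ω₂ (FR) = (vx + vy + k·ωz)/r = -0.2460/0.075 = -3.2800
ω₃ (RL) = (vx + vy − k·ωz)/r = -0.3540/0.075 = -4.7200
ω₄ (RR) = (vx − vy + k·ωz)/r = 0.5540/0.075 = 7.3867

(5.9467, -3.2800, -4.7200, 7.3867)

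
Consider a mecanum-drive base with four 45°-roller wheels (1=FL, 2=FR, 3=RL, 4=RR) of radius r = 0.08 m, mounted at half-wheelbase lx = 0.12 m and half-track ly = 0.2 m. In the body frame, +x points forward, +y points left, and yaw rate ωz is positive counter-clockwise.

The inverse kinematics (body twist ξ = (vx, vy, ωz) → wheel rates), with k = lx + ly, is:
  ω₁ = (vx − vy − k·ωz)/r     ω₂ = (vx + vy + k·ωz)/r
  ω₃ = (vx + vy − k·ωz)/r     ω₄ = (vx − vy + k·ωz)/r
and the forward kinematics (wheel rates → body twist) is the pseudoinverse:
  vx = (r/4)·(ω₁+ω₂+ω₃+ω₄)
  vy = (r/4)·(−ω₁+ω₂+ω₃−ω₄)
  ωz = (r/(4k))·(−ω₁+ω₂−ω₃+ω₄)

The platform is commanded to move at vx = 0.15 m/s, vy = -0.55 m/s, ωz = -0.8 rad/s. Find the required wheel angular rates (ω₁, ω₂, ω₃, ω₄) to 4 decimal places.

(11.9500, -8.2000, -1.8000, 5.5500)

k = lx + ly = 0.12 + 0.2 = 0.3200;  k·ωz = 0.3200·-0.8 = -0.2560
ω₁ (FL) = (vx − vy − k·ωz)/r = 0.9560/0.08 = 11.9500
ω₂ (FR) = (vx + vy + k·ωz)/r = -0.6560/0.08 = -8.2000
ω₃ (RL) = (vx + vy − k·ωz)/r = -0.1440/0.08 = -1.8000
ω₄ (RR) = (vx − vy + k·ωz)/r = 0.4440/0.08 = 5.5500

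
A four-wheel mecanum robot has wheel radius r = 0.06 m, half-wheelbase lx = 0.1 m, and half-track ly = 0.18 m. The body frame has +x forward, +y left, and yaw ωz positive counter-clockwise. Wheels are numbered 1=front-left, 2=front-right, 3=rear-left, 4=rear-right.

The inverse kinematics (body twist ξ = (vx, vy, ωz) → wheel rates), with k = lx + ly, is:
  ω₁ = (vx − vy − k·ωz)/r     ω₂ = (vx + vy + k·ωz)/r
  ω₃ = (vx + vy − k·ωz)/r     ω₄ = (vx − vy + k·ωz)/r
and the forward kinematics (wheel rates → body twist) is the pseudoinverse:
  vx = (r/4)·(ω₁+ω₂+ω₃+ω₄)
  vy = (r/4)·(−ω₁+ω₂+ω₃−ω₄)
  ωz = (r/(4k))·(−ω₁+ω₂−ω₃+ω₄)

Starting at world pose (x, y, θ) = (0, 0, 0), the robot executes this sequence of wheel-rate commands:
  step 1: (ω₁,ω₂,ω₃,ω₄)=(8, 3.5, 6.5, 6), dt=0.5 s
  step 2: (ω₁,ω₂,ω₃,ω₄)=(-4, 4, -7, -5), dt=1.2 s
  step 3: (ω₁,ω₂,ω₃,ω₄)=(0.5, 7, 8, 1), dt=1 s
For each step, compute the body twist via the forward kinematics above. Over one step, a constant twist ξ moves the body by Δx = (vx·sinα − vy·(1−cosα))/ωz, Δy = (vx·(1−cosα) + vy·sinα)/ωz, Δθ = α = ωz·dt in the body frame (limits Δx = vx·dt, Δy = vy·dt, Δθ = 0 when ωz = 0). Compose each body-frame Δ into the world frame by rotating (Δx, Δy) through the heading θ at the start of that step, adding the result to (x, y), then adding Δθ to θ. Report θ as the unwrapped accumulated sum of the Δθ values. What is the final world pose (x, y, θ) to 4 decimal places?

(0.0705, 0.3186, 0.4821)

step 1: ξ=(vx,vy,ωz)=(0.3600, -0.0600, -0.2679), dt=0.5 → body Δ=(0.1775, -0.0419, -0.1339) → world pose (0.1775, -0.0419, -0.1339)
step 2: ξ=(vx,vy,ωz)=(-0.1800, 0.0900, 0.5357), dt=1.2 → body Δ=(-0.2350, 0.0336, 0.6429) → world pose (-0.0509, 0.0228, 0.5089)
step 3: ξ=(vx,vy,ωz)=(0.2475, 0.2025, -0.0268), dt=1.0 → body Δ=(0.2502, 0.1992, -0.0268) → world pose (0.0705, 0.3186, 0.4821)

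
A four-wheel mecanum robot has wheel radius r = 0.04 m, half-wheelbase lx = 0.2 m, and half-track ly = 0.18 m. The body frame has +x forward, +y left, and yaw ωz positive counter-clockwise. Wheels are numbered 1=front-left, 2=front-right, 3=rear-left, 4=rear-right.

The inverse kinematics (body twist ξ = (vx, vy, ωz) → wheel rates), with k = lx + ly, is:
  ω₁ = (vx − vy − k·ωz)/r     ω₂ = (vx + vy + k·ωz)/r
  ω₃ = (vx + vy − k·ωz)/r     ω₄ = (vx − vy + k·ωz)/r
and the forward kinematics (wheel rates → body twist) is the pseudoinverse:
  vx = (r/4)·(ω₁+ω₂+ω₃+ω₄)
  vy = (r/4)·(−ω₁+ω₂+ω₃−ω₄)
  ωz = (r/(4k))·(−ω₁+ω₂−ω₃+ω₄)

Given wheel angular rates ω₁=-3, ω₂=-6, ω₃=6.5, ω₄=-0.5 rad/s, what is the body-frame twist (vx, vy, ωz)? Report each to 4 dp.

k = lx + ly = 0.2 + 0.18 = 0.3800
ω₁+ω₂+ω₃+ω₄ = -3.0000  →  vx = (0.04/4)·-3.0000 = -0.0300
−ω₁+ω₂+ω₃−ω₄ = 4.0000  →  vy = (0.04/4)·4.0000 = 0.0400
−ω₁+ω₂−ω₃+ω₄ = -10.0000  →  ωz = (0.04/1.5200)·-10.0000 = -0.2632

(-0.0300, 0.0400, -0.2632)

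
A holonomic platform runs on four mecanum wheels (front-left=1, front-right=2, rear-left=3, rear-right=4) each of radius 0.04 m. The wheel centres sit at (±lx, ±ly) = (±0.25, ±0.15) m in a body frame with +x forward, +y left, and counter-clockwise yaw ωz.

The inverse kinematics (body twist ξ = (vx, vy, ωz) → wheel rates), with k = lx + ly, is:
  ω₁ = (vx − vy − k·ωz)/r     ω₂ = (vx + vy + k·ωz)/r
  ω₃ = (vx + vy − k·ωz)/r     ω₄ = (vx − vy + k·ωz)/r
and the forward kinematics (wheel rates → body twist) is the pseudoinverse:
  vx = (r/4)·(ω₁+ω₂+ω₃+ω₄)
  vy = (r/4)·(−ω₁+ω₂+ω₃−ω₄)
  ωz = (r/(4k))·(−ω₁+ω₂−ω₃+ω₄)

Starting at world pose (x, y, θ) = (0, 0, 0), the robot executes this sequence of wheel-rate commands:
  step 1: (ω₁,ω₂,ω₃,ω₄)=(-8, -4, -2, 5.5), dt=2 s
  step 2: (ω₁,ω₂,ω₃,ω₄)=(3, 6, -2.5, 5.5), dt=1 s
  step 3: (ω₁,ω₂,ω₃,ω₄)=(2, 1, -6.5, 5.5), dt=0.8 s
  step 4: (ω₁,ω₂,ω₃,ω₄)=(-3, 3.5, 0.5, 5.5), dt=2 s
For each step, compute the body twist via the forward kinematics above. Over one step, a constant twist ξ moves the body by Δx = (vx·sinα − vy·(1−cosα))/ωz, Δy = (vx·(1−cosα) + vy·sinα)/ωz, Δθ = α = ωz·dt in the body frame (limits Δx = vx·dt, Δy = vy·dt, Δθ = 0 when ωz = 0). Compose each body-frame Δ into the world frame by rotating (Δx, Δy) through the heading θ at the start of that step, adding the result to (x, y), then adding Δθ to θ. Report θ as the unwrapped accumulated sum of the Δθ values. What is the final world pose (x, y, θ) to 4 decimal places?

(0.0743, 0.0119, 1.6450)

step 1: ξ=(vx,vy,ωz)=(-0.0850, -0.0350, 0.2875), dt=2.0 → body Δ=(-0.1412, -0.1137, 0.5750) → world pose (-0.1412, -0.1137, 0.5750)
step 2: ξ=(vx,vy,ωz)=(0.1200, -0.0500, 0.2750), dt=1.0 → body Δ=(0.1253, -0.0330, 0.2750) → world pose (-0.0181, -0.0733, 0.8500)
step 3: ξ=(vx,vy,ωz)=(0.0200, -0.1300, 0.2750), dt=0.8 → body Δ=(0.0273, -0.1014, 0.2200) → world pose (0.0761, -0.1197, 1.0700)
step 4: ξ=(vx,vy,ωz)=(0.0650, 0.0150, 0.2875), dt=2.0 → body Δ=(0.1146, 0.0647, 0.5750) → world pose (0.0743, 0.0119, 1.6450)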